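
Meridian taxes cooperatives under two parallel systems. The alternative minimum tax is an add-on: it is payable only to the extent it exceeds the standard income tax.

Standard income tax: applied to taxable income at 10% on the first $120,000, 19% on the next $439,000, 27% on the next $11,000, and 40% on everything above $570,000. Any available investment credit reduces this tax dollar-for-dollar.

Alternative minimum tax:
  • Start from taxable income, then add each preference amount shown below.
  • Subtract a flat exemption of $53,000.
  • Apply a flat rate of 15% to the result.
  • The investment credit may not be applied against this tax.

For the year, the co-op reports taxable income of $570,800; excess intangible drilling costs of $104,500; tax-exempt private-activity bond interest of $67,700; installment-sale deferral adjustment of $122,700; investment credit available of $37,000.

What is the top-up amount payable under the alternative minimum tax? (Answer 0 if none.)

$60,205

Standard income tax:
  $120,000 × 10% = $12,000
  $439,000 × 19% = $83,410
  $11,000 × 27% = $2,970
  $800 × 40% = $320
  → $98,700
  Less investment credit $37,000 → $61,700

Alternative minimum tax:
  Adjusted income: $570,800 + $104,500 + $67,700 + $122,700 = $865,700
  Less exemption $53,000 → base $812,700
  $812,700 × 15% = $121,905

Excess of alternative minimum tax over standard income tax: $121,905 − $61,700 = $60,205.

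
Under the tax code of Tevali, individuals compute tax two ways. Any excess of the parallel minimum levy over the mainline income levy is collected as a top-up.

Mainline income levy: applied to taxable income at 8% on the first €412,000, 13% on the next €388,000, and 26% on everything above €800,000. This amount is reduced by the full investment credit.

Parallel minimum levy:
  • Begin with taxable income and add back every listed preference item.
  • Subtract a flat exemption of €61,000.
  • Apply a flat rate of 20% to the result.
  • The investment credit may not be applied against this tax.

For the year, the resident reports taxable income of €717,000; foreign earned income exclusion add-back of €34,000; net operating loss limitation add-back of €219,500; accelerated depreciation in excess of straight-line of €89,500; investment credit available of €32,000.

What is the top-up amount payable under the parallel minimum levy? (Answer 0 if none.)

Mainline income levy:
  €412,000 × 8% = €32,960
  €305,000 × 13% = €39,650
  → €72,610
  Less investment credit €32,000 → €40,610

Parallel minimum levy:
  Adjusted income: €717,000 + €34,000 + €219,500 + €89,500 = €1,060,000
  Less exemption €61,000 → base €999,000
  €999,000 × 20% = €199,800

Excess of parallel minimum levy over mainline income levy: €199,800 − €40,610 = €159,190.

€159,190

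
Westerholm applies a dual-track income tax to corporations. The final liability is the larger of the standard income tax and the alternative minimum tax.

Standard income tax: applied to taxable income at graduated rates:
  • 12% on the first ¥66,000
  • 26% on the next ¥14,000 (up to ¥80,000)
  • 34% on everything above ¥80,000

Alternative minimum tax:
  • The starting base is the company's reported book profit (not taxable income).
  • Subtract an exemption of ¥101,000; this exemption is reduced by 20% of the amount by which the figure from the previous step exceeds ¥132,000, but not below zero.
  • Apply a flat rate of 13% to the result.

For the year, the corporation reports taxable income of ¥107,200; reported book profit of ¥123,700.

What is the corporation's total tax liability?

Alternative minimum tax:
  Base (reported book profit): ¥123,700
  Exemption: ¥123,700 ≤ ¥132,000, so full ¥101,000 applies
  Base: ¥123,700 − ¥101,000 = ¥22,700
  ¥22,700 × 13% = ¥2,951

Standard income tax:
  ¥66,000 × 12% = ¥7,920
  ¥14,000 × 26% = ¥3,640
  ¥27,200 × 34% = ¥9,248
  → ¥20,808

¥20,808 > ¥2,951, so the standard income tax governs.

¥20,808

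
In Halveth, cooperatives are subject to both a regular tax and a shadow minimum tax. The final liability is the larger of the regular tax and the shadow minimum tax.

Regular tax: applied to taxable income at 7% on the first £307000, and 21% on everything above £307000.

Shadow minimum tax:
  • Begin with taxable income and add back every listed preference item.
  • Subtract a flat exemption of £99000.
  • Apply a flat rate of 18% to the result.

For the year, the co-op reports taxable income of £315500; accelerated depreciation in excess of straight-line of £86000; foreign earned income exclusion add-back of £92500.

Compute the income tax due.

Regular tax:
  £307000 × 7% = £21490
  £8500 × 21% = £1785
  → £23275

Shadow minimum tax:
  Adjusted income: £315500 + £86000 + £92500 = £494000
  Less exemption £99000 → base £395000
  £395000 × 18% = £71100

£71100 > £23275, so the shadow minimum tax is the binding amount.

£71100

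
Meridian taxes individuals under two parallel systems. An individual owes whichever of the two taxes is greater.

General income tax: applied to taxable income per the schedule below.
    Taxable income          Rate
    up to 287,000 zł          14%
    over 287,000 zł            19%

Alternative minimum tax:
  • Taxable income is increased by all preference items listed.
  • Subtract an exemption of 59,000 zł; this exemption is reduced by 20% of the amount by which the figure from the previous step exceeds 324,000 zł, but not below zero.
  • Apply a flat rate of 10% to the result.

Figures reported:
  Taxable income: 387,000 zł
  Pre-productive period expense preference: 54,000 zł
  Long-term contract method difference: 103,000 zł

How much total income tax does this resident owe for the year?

Alternative minimum tax:
  Adjusted income: 387,000 zł + 54,000 zł + 103,000 zł = 544,000 zł
  Exemption: 59,000 zł − 20% × (544,000 zł − 324,000 zł) = 59,000 zł − 44,000 zł = 15,000 zł
  Base: 544,000 zł − 15,000 zł = 529,000 zł
  529,000 zł × 10% = 52,900 zł

General income tax:
  287,000 zł × 14% = 40,180 zł
  100,000 zł × 19% = 19,000 zł
  → 59,180 zł

59,180 zł > 52,900 zł, so the general income tax governs.

59,180 zł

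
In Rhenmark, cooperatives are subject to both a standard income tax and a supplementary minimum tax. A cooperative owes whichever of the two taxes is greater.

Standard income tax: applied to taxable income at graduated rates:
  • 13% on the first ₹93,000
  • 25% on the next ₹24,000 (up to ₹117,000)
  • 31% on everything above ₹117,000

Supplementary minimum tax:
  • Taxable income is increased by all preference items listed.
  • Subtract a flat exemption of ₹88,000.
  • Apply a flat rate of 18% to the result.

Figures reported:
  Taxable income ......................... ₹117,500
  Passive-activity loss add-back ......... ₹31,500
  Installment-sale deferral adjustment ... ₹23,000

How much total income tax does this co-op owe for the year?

Standard income tax:
  ₹93,000 × 13% = ₹12,090
  ₹24,000 × 25% = ₹6,000
  ₹500 × 31% = ₹155
  → ₹18,245

Supplementary minimum tax:
  Adjusted income: ₹117,500 + ₹31,500 + ₹23,000 = ₹172,000
  Less exemption ₹88,000 → base ₹84,000
  ₹84,000 × 18% = ₹15,120

₹18,245 > ₹15,120, so the standard income tax governs.

₹18,245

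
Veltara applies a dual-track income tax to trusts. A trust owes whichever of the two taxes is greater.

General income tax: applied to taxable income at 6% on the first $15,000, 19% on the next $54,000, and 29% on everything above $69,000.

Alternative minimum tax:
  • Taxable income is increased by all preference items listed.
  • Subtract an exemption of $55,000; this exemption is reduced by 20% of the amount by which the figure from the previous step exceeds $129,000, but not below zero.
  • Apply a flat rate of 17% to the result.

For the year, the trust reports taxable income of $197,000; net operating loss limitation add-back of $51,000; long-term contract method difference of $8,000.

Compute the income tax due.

General income tax:
  $15,000 × 6% = $900
  $54,000 × 19% = $10,260
  $128,000 × 29% = $37,120
  → $48,280

Alternative minimum tax:
  Adjusted income: $197,000 + $51,000 + $8,000 = $256,000
  Exemption: $55,000 − 20% × ($256,000 − $129,000) = $55,000 − $25,400 = $29,600
  Base: $256,000 − $29,600 = $226,400
  $226,400 × 17% = $38,488

$48,280 > $38,488, so the general income tax governs.

$48,280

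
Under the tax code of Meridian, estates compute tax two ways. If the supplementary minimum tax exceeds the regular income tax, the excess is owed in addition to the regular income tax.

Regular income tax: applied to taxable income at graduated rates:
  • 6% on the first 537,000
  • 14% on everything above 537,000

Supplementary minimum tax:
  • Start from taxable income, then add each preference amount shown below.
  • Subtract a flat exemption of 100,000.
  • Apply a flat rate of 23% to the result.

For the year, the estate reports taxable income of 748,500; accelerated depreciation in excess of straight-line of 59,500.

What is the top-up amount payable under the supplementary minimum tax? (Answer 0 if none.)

Supplementary minimum tax:
  Adjusted income: 748,500 + 59,500 = 808,000
  Less exemption 100,000 → base 708,000
  708,000 × 23% = 162,840

Regular income tax:
  537,000 × 6% = 32,220
  211,500 × 14% = 29,610
  → 61,830

Excess of supplementary minimum tax over regular income tax: 162,840 − 61,830 = 101,010.

101,010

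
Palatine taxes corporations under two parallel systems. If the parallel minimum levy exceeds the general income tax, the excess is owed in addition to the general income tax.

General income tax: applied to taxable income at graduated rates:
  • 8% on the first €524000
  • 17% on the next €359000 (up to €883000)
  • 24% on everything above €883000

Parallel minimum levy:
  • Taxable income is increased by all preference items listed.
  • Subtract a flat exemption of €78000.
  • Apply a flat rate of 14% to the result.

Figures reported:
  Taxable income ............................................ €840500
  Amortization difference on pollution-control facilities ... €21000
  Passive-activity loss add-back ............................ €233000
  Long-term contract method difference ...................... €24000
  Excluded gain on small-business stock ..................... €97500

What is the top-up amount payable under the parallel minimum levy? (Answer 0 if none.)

€63595

Parallel minimum levy:
  Adjusted income: €840500 + €21000 + €233000 + €24000 + €97500 = €1216000
  Less exemption €78000 → base €1138000
  €1138000 × 14% = €159320

General income tax:
  €524000 × 8% = €41920
  €316500 × 17% = €53805
  → €95725

Excess of parallel minimum levy over general income tax: €159320 − €95725 = €63595.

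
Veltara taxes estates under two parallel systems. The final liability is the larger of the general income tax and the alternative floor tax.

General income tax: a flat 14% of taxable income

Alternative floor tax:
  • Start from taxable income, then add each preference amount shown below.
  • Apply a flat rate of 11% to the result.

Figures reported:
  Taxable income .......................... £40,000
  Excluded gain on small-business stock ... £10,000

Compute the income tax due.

Alternative floor tax:
  Adjusted income: £40,000 + £10,000 = £50,000
  £50,000 × 11% = £5,500

General income tax:
  £40,000 × 14% = £5,600

£5,600 > £5,500, so the general income tax governs.

£5,600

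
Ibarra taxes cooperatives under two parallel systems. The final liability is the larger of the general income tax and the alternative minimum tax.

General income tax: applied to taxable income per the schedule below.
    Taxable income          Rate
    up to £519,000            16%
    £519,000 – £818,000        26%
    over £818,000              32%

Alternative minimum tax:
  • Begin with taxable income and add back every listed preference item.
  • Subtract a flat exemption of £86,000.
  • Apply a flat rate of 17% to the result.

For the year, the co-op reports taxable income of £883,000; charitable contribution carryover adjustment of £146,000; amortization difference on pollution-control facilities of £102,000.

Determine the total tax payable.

£181,580

Alternative minimum tax:
  Adjusted income: £883,000 + £146,000 + £102,000 = £1,131,000
  Less exemption £86,000 → base £1,045,000
  £1,045,000 × 17% = £177,650

General income tax:
  £519,000 × 16% = £83,040
  £299,000 × 26% = £77,740
  £65,000 × 32% = £20,800
  → £181,580

£181,580 > £177,650, so the general income tax governs.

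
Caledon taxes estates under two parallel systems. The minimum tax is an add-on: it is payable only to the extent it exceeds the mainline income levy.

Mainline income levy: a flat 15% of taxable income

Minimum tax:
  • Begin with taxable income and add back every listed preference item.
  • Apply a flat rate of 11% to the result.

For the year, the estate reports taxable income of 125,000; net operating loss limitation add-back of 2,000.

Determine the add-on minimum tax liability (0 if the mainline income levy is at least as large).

0

Minimum tax:
  Adjusted income: 125,000 + 2,000 = 127,000
  127,000 × 11% = 13,970

Mainline income levy:
  125,000 × 15% = 18,750

13,970 ≤ 18,750, so no add-on is due.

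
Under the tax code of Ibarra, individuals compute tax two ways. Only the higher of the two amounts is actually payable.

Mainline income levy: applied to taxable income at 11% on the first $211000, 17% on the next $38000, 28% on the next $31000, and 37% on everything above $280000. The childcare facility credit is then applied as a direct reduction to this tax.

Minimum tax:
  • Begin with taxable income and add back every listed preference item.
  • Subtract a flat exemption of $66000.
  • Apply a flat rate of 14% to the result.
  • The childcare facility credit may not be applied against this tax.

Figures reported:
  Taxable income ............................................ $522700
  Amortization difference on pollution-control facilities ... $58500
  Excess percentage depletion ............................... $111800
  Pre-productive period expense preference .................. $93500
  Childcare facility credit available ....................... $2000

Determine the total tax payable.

$126149

Mainline income levy:
  $211000 × 11% = $23210
  $38000 × 17% = $6460
  $31000 × 28% = $8680
  $242700 × 37% = $89799
  → $128149
  Less childcare facility credit $2000 → $126149

Minimum tax:
  Adjusted income: $522700 + $58500 + $111800 + $93500 = $786500
  Less exemption $66000 → base $720500
  $720500 × 14% = $100870

$126149 > $100870, so the mainline income levy governs.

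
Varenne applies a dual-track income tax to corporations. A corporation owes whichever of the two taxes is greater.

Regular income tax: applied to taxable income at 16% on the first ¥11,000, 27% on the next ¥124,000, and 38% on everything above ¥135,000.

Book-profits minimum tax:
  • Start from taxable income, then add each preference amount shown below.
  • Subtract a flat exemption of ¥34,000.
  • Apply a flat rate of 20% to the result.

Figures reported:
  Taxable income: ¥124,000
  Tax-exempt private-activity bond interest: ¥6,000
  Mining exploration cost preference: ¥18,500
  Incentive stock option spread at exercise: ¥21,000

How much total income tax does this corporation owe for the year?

Regular income tax:
  ¥11,000 × 16% = ¥1,760
  ¥113,000 × 27% = ¥30,510
  → ¥32,270

Book-profits minimum tax:
  Adjusted income: ¥124,000 + ¥6,000 + ¥18,500 + ¥21,000 = ¥169,500
  Less exemption ¥34,000 → base ¥135,500
  ¥135,500 × 20% = ¥27,100

¥32,270 > ¥27,100, so the regular income tax governs.

¥32,270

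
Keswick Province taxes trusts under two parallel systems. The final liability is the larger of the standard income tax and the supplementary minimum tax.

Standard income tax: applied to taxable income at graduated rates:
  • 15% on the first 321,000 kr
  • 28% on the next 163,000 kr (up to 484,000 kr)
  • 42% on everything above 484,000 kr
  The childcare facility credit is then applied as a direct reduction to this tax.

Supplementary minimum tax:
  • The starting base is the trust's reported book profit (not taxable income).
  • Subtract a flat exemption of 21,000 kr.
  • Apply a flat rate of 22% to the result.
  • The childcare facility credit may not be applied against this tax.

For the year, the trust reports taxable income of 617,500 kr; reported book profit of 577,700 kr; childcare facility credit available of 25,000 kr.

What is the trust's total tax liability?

Standard income tax:
  321,000 kr × 15% = 48,150 kr
  163,000 kr × 28% = 45,640 kr
  133,500 kr × 42% = 56,070 kr
  → 149,860 kr
  Less childcare facility credit 25,000 kr → 124,860 kr

Supplementary minimum tax:
  Base (reported book profit): 577,700 kr
  Less exemption 21,000 kr → base 556,700 kr
  556,700 kr × 22% = 122,474 kr

124,860 kr > 122,474 kr, so the standard income tax governs.

124,860 kr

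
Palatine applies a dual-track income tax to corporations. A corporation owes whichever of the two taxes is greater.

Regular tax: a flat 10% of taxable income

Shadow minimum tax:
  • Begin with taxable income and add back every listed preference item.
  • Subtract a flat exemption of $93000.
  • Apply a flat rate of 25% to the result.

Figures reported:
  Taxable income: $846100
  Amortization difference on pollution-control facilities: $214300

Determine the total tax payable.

Regular tax:
  $846100 × 10% = $84610

Shadow minimum tax:
  Adjusted income: $846100 + $214300 = $1060400
  Less exemption $93000 → base $967400
  $967400 × 25% = $241850

$241850 > $84610, so the shadow minimum tax is the binding amount.

$241850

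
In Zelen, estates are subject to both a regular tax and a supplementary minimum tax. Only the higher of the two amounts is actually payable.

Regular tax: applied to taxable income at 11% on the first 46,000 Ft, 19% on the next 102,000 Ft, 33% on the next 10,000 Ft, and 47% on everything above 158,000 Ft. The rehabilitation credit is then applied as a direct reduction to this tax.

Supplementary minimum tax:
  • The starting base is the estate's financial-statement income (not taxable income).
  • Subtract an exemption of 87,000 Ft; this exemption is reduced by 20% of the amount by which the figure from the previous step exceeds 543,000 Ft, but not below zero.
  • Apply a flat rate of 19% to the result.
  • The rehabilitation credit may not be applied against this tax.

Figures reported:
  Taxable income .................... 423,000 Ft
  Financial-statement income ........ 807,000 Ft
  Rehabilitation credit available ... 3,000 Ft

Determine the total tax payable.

149,290 Ft

Supplementary minimum tax:
  Base (financial-statement income): 807,000 Ft
  Exemption: 87,000 Ft − 20% × (807,000 Ft − 543,000 Ft) = 87,000 Ft − 52,800 Ft = 34,200 Ft
  Base: 807,000 Ft − 34,200 Ft = 772,800 Ft
  772,800 Ft × 19% = 146,832 Ft

Regular tax:
  46,000 Ft × 11% = 5,060 Ft
  102,000 Ft × 19% = 19,380 Ft
  10,000 Ft × 33% = 3,300 Ft
  265,000 Ft × 47% = 124,550 Ft
  → 152,290 Ft
  Less rehabilitation credit 3,000 Ft → 149,290 Ft

149,290 Ft > 146,832 Ft, so the regular tax governs.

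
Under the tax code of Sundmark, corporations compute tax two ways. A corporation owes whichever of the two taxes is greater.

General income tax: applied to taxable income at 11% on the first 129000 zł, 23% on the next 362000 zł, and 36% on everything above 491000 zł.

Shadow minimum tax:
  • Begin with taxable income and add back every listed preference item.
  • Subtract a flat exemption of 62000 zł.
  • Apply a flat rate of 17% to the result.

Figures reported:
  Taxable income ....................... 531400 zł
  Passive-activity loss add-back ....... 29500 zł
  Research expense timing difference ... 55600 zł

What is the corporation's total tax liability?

111994 zł

Shadow minimum tax:
  Adjusted income: 531400 zł + 29500 zł + 55600 zł = 616500 zł
  Less exemption 62000 zł → base 554500 zł
  554500 zł × 17% = 94265 zł

General income tax:
  129000 zł × 11% = 14190 zł
  362000 zł × 23% = 83260 zł
  40400 zł × 36% = 14544 zł
  → 111994 zł

111994 zł > 94265 zł, so the general income tax governs.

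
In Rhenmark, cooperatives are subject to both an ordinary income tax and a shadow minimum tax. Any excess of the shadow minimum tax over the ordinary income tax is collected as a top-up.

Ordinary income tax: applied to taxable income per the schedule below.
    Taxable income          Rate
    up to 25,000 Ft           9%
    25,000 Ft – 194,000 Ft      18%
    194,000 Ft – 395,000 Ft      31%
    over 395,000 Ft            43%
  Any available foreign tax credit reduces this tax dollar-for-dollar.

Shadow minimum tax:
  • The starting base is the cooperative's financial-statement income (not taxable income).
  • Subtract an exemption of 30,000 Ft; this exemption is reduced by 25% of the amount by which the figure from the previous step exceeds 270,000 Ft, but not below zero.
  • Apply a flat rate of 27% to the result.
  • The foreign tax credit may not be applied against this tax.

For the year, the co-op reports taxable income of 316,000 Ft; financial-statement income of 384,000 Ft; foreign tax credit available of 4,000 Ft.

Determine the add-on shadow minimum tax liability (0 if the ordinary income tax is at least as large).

36,785 Ft

Ordinary income tax:
  25,000 Ft × 9% = 2,250 Ft
  169,000 Ft × 18% = 30,420 Ft
  122,000 Ft × 31% = 37,820 Ft
  → 70,490 Ft
  Less foreign tax credit 4,000 Ft → 66,490 Ft

Shadow minimum tax:
  Base (financial-statement income): 384,000 Ft
  Exemption: 30,000 Ft − 25% × (384,000 Ft − 270,000 Ft) = 30,000 Ft − 28,500 Ft = 1,500 Ft
  Base: 384,000 Ft − 1,500 Ft = 382,500 Ft
  382,500 Ft × 27% = 103,275 Ft

Excess of shadow minimum tax over ordinary income tax: 103,275 Ft − 66,490 Ft = 36,785 Ft.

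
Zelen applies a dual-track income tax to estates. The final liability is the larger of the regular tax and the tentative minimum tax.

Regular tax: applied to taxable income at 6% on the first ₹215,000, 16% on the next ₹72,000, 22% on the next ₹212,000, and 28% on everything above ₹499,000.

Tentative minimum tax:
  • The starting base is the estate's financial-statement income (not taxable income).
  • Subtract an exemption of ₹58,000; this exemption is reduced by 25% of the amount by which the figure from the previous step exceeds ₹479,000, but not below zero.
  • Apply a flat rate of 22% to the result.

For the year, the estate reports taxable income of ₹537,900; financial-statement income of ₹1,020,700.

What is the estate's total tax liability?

Regular tax:
  ₹215,000 × 6% = ₹12,900
  ₹72,000 × 16% = ₹11,520
  ₹212,000 × 22% = ₹46,640
  ₹38,900 × 28% = ₹10,892
  → ₹81,952

Tentative minimum tax:
  Base (financial-statement income): ₹1,020,700
  Exemption: 25% × (₹1,020,700 − ₹479,000) = ₹135,425 ≥ ₹58,000, so the exemption is fully phased out
  Base: ₹1,020,700 − ₹0 = ₹1,020,700
  ₹1,020,700 × 22% = ₹224,554

₹224,554 > ₹81,952, so the tentative minimum tax is the binding amount.

₹224,554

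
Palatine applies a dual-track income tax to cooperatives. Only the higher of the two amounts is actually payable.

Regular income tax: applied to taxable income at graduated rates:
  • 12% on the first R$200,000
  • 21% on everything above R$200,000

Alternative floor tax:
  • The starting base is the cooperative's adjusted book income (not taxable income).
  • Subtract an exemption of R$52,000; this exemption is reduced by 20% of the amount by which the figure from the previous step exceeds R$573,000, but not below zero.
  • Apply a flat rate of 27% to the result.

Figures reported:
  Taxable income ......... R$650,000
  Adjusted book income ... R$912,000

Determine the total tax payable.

Regular income tax:
  R$200,000 × 12% = R$24,000
  R$450,000 × 21% = R$94,500
  → R$118,500

Alternative floor tax:
  Base (adjusted book income): R$912,000
  Exemption: 20% × (R$912,000 − R$573,000) = R$67,800 ≥ R$52,000, so the exemption is fully phased out
  Base: R$912,000 − R$0 = R$912,000
  R$912,000 × 27% = R$246,240

R$246,240 > R$118,500, so the alternative floor tax is the binding amount.

R$246,240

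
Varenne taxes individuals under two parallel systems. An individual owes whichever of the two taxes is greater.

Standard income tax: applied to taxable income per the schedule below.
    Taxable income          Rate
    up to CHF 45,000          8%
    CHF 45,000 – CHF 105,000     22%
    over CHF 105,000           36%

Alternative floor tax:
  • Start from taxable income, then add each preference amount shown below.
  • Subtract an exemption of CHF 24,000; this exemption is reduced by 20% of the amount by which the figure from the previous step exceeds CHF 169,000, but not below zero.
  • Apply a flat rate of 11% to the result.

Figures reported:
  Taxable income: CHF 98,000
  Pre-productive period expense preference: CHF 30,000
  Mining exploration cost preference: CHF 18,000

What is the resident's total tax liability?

CHF 15,260

Standard income tax:
  CHF 45,000 × 8% = CHF 3,600
  CHF 53,000 × 22% = CHF 11,660
  → CHF 15,260

Alternative floor tax:
  Adjusted income: CHF 98,000 + CHF 30,000 + CHF 18,000 = CHF 146,000
  Exemption: CHF 146,000 ≤ CHF 169,000, so full CHF 24,000 applies
  Base: CHF 146,000 − CHF 24,000 = CHF 122,000
  CHF 122,000 × 11% = CHF 13,420

CHF 15,260 > CHF 13,420, so the standard income tax governs.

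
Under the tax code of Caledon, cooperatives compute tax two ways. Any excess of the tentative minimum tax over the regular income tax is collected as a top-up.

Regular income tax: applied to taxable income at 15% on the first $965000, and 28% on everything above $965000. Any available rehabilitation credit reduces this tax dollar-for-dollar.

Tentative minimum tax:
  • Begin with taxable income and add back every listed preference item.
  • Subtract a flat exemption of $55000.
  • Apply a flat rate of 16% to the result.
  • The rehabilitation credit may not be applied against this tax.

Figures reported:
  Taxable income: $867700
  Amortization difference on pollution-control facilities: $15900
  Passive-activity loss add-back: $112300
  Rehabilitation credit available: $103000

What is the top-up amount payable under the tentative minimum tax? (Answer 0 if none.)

$123389

Tentative minimum tax:
  Adjusted income: $867700 + $15900 + $112300 = $995900
  Less exemption $55000 → base $940900
  $940900 × 16% = $150544

Regular income tax:
  $867700 × 15% = $130155
  Less rehabilitation credit $103000 → $27155

Excess of tentative minimum tax over regular income tax: $150544 − $27155 = $123389.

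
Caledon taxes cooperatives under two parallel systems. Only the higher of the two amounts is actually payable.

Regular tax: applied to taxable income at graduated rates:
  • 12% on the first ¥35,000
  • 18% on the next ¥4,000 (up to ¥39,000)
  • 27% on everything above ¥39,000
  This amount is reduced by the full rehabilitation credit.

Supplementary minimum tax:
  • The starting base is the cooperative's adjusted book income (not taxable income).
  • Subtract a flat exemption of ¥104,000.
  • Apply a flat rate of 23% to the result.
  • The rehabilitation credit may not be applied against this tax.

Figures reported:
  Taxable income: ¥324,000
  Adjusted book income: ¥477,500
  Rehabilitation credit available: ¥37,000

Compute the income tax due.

Regular tax:
  ¥35,000 × 12% = ¥4,200
  ¥4,000 × 18% = ¥720
  ¥285,000 × 27% = ¥76,950
  → ¥81,870
  Less rehabilitation credit ¥37,000 → ¥44,870

Supplementary minimum tax:
  Base (adjusted book income): ¥477,500
  Less exemption ¥104,000 → base ¥373,500
  ¥373,500 × 23% = ¥85,905

¥85,905 > ¥44,870, so the supplementary minimum tax is the binding amount.

¥85,905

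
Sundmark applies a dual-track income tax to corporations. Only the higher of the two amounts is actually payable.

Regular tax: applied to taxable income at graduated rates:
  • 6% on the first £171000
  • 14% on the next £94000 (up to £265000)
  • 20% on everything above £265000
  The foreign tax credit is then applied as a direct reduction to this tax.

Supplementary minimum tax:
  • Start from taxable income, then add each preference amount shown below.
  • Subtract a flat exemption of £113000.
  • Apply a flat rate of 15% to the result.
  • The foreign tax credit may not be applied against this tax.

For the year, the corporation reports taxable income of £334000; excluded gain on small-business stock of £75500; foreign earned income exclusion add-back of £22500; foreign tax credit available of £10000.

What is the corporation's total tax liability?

Supplementary minimum tax:
  Adjusted income: £334000 + £75500 + £22500 = £432000
  Less exemption £113000 → base £319000
  £319000 × 15% = £47850

Regular tax:
  £171000 × 6% = £10260
  £94000 × 14% = £13160
  £69000 × 20% = £13800
  → £37220
  Less foreign tax credit £10000 → £27220

£47850 > £27220, so the supplementary minimum tax is the binding amount.

£47850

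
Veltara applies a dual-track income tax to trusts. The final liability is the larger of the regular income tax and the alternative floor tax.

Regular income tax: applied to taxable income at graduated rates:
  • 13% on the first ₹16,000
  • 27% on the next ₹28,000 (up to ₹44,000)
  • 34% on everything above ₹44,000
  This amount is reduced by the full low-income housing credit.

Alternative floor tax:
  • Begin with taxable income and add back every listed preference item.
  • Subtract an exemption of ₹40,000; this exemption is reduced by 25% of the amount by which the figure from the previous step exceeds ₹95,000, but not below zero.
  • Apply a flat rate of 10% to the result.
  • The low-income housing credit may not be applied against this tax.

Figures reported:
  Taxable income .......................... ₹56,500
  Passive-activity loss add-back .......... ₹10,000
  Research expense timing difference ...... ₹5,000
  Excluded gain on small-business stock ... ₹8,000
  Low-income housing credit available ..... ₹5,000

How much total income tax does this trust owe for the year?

₹8,890

Regular income tax:
  ₹16,000 × 13% = ₹2,080
  ₹28,000 × 27% = ₹7,560
  ₹12,500 × 34% = ₹4,250
  → ₹13,890
  Less low-income housing credit ₹5,000 → ₹8,890

Alternative floor tax:
  Adjusted income: ₹56,500 + ₹10,000 + ₹5,000 + ₹8,000 = ₹79,500
  Exemption: ₹79,500 ≤ ₹95,000, so full ₹40,000 applies
  Base: ₹79,500 − ₹40,000 = ₹39,500
  ₹39,500 × 10% = ₹3,950

₹8,890 > ₹3,950, so the regular income tax governs.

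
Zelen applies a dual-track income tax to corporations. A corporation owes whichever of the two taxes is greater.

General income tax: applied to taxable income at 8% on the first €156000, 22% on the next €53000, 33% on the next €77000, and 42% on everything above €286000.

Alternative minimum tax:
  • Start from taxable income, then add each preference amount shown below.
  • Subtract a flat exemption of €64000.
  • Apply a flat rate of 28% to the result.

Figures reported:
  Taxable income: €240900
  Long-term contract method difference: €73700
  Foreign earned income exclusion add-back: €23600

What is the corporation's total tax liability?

€76776

Alternative minimum tax:
  Adjusted income: €240900 + €73700 + €23600 = €338200
  Less exemption €64000 → base €274200
  €274200 × 28% = €76776

General income tax:
  €156000 × 8% = €12480
  €53000 × 22% = €11660
  €31900 × 33% = €10527
  → €34667

€76776 > €34667, so the alternative minimum tax is the binding amount.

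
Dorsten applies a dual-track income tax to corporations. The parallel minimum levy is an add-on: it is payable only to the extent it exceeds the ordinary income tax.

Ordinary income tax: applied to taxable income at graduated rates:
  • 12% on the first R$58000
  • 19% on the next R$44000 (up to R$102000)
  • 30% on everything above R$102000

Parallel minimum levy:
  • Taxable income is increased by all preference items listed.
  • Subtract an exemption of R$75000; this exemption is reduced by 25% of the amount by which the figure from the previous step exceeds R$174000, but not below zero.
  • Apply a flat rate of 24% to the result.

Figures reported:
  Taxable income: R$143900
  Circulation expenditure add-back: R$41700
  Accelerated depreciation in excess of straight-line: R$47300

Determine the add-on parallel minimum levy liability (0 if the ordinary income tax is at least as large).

R$13540

Parallel minimum levy:
  Adjusted income: R$143900 + R$41700 + R$47300 = R$232900
  Exemption: R$75000 − 25% × (R$232900 − R$174000) = R$75000 − R$14725 = R$60275
  Base: R$232900 − R$60275 = R$172625
  R$172625 × 24% = R$41430

Ordinary income tax:
  R$58000 × 12% = R$6960
  R$44000 × 19% = R$8360
  R$41900 × 30% = R$12570
  → R$27890

Excess of parallel minimum levy over ordinary income tax: R$41430 − R$27890 = R$13540.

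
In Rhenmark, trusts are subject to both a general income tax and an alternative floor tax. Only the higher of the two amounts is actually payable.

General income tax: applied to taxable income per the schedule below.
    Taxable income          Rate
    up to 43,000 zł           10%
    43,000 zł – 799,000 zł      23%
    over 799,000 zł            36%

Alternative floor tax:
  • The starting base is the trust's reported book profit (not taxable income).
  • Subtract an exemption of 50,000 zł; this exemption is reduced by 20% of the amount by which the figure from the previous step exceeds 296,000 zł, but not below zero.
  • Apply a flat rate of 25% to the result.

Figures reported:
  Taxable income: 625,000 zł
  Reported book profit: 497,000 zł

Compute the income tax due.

Alternative floor tax:
  Base (reported book profit): 497,000 zł
  Exemption: 50,000 zł − 20% × (497,000 zł − 296,000 zł) = 50,000 zł − 40,200 zł = 9,800 zł
  Base: 497,000 zł − 9,800 zł = 487,200 zł
  487,200 zł × 25% = 121,800 zł

General income tax:
  43,000 zł × 10% = 4,300 zł
  582,000 zł × 23% = 133,860 zł
  → 138,160 zł

138,160 zł > 121,800 zł, so the general income tax governs.

138,160 zł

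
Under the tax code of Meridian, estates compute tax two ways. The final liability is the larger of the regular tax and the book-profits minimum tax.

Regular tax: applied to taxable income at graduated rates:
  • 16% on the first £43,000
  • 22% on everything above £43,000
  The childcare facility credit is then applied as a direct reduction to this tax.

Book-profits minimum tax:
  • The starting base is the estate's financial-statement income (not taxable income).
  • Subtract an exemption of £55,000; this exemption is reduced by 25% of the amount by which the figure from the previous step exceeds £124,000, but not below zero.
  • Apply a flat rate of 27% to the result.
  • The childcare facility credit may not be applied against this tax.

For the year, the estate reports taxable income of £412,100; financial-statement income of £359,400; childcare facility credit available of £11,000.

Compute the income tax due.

Book-profits minimum tax:
  Base (financial-statement income): £359,400
  Exemption: 25% × (£359,400 − £124,000) = £58,850 ≥ £55,000, so the exemption is fully phased out
  Base: £359,400 − £0 = £359,400
  £359,400 × 27% = £97,038

Regular tax:
  £43,000 × 16% = £6,880
  £369,100 × 22% = £81,202
  → £88,082
  Less childcare facility credit £11,000 → £77,082

£97,038 > £77,082, so the book-profits minimum tax is the binding amount.

£97,038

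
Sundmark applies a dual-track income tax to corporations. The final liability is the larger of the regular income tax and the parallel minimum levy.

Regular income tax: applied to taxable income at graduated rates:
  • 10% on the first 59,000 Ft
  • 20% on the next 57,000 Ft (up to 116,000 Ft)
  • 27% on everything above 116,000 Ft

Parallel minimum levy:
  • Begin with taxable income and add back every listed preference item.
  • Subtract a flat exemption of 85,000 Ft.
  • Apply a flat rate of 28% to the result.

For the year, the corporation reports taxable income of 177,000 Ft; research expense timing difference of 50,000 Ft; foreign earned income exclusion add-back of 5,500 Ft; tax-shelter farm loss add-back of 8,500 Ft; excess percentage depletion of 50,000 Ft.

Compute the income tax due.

Parallel minimum levy:
  Adjusted income: 177,000 Ft + 50,000 Ft + 5,500 Ft + 8,500 Ft + 50,000 Ft = 291,000 Ft
  Less exemption 85,000 Ft → base 206,000 Ft
  206,000 Ft × 28% = 57,680 Ft

Regular income tax:
  59,000 Ft × 10% = 5,900 Ft
  57,000 Ft × 20% = 11,400 Ft
  61,000 Ft × 27% = 16,470 Ft
  → 33,770 Ft

57,680 Ft > 33,770 Ft, so the parallel minimum levy is the binding amount.

57,680 Ft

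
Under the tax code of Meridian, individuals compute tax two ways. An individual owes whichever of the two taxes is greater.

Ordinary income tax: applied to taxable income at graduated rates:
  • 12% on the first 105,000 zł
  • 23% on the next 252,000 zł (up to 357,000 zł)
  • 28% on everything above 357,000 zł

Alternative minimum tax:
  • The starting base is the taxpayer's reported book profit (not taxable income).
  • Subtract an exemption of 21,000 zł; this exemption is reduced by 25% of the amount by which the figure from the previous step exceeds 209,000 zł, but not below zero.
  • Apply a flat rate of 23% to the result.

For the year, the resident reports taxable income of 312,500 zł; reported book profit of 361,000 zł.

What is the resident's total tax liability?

83,030 zł

Alternative minimum tax:
  Base (reported book profit): 361,000 zł
  Exemption: 25% × (361,000 zł − 209,000 zł) = 38,000 zł ≥ 21,000 zł, so the exemption is fully phased out
  Base: 361,000 zł − 0 zł = 361,000 zł
  361,000 zł × 23% = 83,030 zł

Ordinary income tax:
  105,000 zł × 12% = 12,600 zł
  207,500 zł × 23% = 47,725 zł
  → 60,325 zł

83,030 zł > 60,325 zł, so the alternative minimum tax is the binding amount.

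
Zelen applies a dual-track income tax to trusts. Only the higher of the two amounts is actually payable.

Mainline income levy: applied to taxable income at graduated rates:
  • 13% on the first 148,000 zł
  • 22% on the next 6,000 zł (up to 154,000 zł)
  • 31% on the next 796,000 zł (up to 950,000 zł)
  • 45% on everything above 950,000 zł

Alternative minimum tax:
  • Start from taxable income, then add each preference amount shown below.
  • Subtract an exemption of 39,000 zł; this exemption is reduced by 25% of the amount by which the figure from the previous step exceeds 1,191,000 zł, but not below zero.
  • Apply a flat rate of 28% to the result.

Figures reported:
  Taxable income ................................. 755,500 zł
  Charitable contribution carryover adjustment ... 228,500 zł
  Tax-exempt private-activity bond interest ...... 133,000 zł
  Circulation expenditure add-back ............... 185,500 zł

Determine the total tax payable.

Alternative minimum tax:
  Adjusted income: 755,500 zł + 228,500 zł + 133,000 zł + 185,500 zł = 1,302,500 zł
  Exemption: 39,000 zł − 25% × (1,302,500 zł − 1,191,000 zł) = 39,000 zł − 27,875 zł = 11,125 zł
  Base: 1,302,500 zł − 11,125 zł = 1,291,375 zł
  1,291,375 zł × 28% = 361,585 zł

Mainline income levy:
  148,000 zł × 13% = 19,240 zł
  6,000 zł × 22% = 1,320 zł
  601,500 zł × 31% = 186,465 zł
  → 207,025 zł

361,585 zł > 207,025 zł, so the alternative minimum tax is the binding amount.

361,585 zł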